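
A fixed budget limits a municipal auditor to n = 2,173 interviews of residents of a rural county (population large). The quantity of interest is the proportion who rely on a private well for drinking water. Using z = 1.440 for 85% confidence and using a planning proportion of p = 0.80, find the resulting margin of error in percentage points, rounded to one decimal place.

SE(p̂) = √[p(1−p)/n] = √[0.1600/2173] = 0.00858.
E = z × SE = 1.440 × 0.00858 = 0.01236, or 1.2 percentage points.

1.2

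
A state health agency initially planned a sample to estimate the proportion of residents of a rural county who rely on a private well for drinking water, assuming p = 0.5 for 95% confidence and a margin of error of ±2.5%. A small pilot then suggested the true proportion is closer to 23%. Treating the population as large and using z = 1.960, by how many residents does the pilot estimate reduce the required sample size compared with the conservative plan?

Conservative (p = 0.5): n = 1.960² × 0.25 / 0.025² ≈ 1536.64 → 1537.
Using p = 0.23: p(1−p) = 0.1771, so n = 1.960² × 0.1771 / 0.025² ≈ 1088.56 → 1089.
Reduction: 1537 − 1089 = 448.

448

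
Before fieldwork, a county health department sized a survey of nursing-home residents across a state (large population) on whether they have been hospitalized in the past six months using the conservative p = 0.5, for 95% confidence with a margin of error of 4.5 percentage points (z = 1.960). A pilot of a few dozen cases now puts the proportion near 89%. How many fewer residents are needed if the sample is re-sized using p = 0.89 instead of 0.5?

289

Conservative (p = 0.5): n = 1.960² × 0.25 / 0.045² ≈ 474.27 → 475.
Using p = 0.89: p(1−p) = 0.0979, so n = 1.960² × 0.0979 / 0.045² ≈ 185.72 → 186.
Reduction: 475 − 186 = 289.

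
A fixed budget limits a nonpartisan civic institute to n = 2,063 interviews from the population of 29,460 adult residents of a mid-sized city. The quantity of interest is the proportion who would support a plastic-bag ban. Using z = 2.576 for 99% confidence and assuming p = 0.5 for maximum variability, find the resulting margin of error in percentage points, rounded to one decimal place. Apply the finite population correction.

Finite-population factor: (N−n)/(N−1) = (29460−2063)/(29460−1) = 0.9300.
SE(p̂) = √[p(1−p)/n · (N−n)/(N−1)] = √[0.2500/2063 × 0.9300] = 0.01062.
E = z × SE = 2.576 × 0.01062 = 0.02735 ≈ 2.7 percentage points.

2.7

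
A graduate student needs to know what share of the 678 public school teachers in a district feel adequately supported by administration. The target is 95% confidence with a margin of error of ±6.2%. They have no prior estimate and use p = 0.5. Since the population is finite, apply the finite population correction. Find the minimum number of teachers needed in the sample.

183

For 95% confidence, z = 1.96.
Unadjusted: n₀ = 1.96² × 0.50 × 0.50 / 0.062² ≈ 249.84, so n₀ = 250.
Finite population correction with N = 678: n = n₀ / (1 + (n₀−1)/N) = 250 / (1 + 249/678) = 250 / 1.3673 ≈ 182.85.
Rounding up, n = 183.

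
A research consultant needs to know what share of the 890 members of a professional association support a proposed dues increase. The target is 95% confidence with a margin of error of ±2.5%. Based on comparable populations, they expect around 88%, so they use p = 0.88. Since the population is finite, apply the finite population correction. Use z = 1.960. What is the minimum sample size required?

376

Unadjusted: n₀ = 1.960² × 0.88 × 0.12 / 0.025² ≈ 649.08, so n₀ = 650.
Finite population correction with N = 890: n = n₀ / (1 + (n₀−1)/N) = 650 / (1 + 649/890) = 650 / 1.7292 ≈ 375.89.
Rounding up, n = 376.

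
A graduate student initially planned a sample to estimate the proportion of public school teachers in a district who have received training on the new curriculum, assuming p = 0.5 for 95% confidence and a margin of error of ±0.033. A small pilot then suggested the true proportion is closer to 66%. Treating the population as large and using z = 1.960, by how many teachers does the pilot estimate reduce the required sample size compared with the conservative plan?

Conservative (p = 0.5): n = 1.960² × 0.25 / 0.033² ≈ 881.91 → 882.
Using p = 0.66: p(1−p) = 0.2244, so n = 1.960² × 0.2244 / 0.033² ≈ 791.60 → 792.
Reduction: 882 − 792 = 90.

90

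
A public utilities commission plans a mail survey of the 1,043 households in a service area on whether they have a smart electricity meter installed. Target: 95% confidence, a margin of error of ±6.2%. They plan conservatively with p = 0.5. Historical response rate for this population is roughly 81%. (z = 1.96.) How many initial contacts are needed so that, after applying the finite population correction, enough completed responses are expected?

250

Completed interviews needed (unadjusted): n₀ = 1.96² × 0.2500 / 0.062² ≈ 249.84 → 250.
FPC for N = 1,043: n = 250 / (1 + 249/1043) = 250 / 1.2387 ≈ 201.82 → 202.
At an 81% response rate, contacts needed = 202 / 0.81 ≈ 249.38 → 250.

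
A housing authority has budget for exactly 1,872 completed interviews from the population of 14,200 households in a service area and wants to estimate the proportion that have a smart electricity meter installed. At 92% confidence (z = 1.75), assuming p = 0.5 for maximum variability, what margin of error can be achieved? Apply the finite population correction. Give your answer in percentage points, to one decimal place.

1.9

Finite-population factor: (N−n)/(N−1) = (14200−1872)/(14200−1) = 0.8682.
SE(p̂) = √[p(1−p)/n · (N−n)/(N−1)] = √[0.2500/1872 × 0.8682] = 0.01077.
E = z × SE = 1.75 × 0.01077 = 0.01884 ≈ 1.9 percentage points.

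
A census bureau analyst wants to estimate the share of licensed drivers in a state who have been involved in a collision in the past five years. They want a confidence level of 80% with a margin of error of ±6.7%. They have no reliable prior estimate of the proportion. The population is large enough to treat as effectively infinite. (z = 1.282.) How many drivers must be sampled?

With no prior estimate, use p = 0.5, giving p(1−p) = 0.25.
n = z²·p(1−p)/E² = 1.282² × 0.2500 / 0.067² = 1.6435 × 0.2500 / 0.004489 ≈ 91.53.
Rounding up gives n = 92.

92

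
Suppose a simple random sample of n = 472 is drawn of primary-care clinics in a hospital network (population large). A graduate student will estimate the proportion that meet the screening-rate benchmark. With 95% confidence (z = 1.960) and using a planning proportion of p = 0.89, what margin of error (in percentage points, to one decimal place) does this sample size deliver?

2.8

SE(p̂) = √[p(1−p)/n] = √[0.0979/472] = 0.01440.
E = z × SE = 1.960 × 0.01440 = 0.02823, or 2.8 percentage points.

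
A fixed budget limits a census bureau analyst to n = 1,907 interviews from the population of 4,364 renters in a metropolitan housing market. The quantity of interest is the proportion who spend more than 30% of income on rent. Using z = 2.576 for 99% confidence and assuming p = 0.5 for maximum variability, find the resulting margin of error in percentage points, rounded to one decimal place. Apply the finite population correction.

Finite-population factor: (N−n)/(N−1) = (4364−1907)/(4364−1) = 0.5631.
SE(p̂) = √[p(1−p)/n · (N−n)/(N−1)] = √[0.2500/1907 × 0.5631] = 0.00859.
E = z × SE = 2.576 × 0.00859 = 0.02213 ≈ 2.2 percentage points.

2.2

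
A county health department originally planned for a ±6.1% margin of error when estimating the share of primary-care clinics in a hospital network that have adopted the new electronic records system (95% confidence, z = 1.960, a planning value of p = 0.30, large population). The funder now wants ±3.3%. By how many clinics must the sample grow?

At ±6.1%: n = 1.960² × 0.2100 / 0.061² ≈ 216.81 → 217.
At ±3.3%: n = 1.960² × 0.2100 / 0.033² ≈ 740.80 → 741.
Additional respondents: 741 − 217 = 524.

524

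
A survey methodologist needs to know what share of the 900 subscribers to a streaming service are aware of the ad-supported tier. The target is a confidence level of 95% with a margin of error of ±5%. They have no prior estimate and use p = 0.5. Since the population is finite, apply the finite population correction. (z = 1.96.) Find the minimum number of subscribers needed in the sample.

Unadjusted: n₀ = 1.96² × 0.50 × 0.50 / 0.050² ≈ 384.16, so n₀ = 385.
Finite population correction with N = 900: n = n₀ / (1 + (n₀−1)/N) = 385 / (1 + 384/900) = 385 / 1.4267 ≈ 269.86.
Rounding up, n = 270.

270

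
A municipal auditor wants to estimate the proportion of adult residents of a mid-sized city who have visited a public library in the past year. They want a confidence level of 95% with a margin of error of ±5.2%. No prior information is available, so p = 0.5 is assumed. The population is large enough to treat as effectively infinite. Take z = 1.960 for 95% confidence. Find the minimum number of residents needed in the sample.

With p = 0.5, p(1−p) = 0.25.
n = z²·p(1−p)/E² = 1.960² × 0.2500 / 0.052² = 3.8416 × 0.2500 / 0.002704 ≈ 355.18.
Rounding up gives n = 356.

356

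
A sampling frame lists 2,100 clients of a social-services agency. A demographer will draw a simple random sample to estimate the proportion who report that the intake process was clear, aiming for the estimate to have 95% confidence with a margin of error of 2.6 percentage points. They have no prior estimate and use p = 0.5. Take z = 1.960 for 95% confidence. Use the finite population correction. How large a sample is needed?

Unadjusted: n₀ = 1.960² × 0.50 × 0.50 / 0.026² ≈ 1420.71, so n₀ = 1421.
Finite population correction with N = 2,100: n = n₀ / (1 + (n₀−1)/N) = 1421 / (1 + 1420/2100) = 1421 / 1.6762 ≈ 847.76.
Rounding up, n = 848.

848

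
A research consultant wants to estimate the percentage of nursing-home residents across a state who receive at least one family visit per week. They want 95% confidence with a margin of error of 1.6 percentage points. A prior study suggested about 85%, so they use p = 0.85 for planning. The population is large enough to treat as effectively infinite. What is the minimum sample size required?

1914

For 95% confidence, z = 1.960.
With p = 0.85, p(1−p) = 0.1275.
n = z²·p(1−p)/E² = 1.960² × 0.1275 / 0.016² = 3.8416 × 0.1275 / 0.000256 ≈ 1913.30.
Rounding up gives n = 1914.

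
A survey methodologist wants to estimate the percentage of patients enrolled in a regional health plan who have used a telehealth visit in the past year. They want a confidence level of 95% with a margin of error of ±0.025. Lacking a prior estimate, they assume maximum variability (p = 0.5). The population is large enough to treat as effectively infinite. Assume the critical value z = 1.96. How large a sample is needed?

With p = 0.5, p(1−p) = 0.25.
n = z²·p(1−p)/E² = 1.96² × 0.2500 / 0.025² = 3.8416 × 0.2500 / 0.000625 ≈ 1536.64.
Rounding up gives n = 1537.

1537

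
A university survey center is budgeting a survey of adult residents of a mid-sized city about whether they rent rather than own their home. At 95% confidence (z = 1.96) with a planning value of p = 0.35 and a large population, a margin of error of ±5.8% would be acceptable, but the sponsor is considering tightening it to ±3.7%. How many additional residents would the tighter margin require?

379

At ±5.8%: n = 1.96² × 0.2275 / 0.058² ≈ 259.80 → 260.
At ±3.7%: n = 1.96² × 0.2275 / 0.037² ≈ 638.40 → 639.
Additional respondents: 639 − 260 = 379.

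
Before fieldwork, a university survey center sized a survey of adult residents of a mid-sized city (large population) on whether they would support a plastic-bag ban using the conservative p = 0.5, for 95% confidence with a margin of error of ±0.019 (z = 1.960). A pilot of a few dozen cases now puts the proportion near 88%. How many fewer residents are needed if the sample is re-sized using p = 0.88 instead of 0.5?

1537

Conservative (p = 0.5): n = 1.960² × 0.25 / 0.019² ≈ 2660.39 → 2661.
Using p = 0.88: p(1−p) = 0.1056, so n = 1.960² × 0.1056 / 0.019² ≈ 1123.75 → 1124.
Reduction: 2661 − 1124 = 1537.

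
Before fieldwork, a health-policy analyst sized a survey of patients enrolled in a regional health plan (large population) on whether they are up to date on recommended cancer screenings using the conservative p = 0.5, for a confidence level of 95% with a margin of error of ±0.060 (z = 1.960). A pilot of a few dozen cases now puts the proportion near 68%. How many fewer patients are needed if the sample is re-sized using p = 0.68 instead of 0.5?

Conservative (p = 0.5): n = 1.960² × 0.25 / 0.060² ≈ 266.78 → 267.
Using p = 0.68: p(1−p) = 0.2176, so n = 1.960² × 0.2176 / 0.060² ≈ 232.20 → 233.
Reduction: 267 − 233 = 34.

34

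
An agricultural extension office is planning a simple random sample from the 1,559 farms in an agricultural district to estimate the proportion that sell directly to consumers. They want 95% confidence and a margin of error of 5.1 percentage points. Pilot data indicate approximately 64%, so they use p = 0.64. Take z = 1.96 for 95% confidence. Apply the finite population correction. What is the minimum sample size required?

Unadjusted: n₀ = 1.96² × 0.64 × 0.36 / 0.051² ≈ 340.29, so n₀ = 341.
Finite population correction with N = 1,559: n = n₀ / (1 + (n₀−1)/N) = 341 / (1 + 340/1559) = 341 / 1.2181 ≈ 279.95.
Rounding up, n = 280.

280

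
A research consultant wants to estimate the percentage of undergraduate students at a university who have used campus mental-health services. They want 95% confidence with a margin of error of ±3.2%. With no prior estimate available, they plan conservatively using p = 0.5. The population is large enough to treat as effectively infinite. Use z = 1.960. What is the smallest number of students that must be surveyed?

938

With p = 0.5, p(1−p) = 0.25.
n = z²·p(1−p)/E² = 1.960² × 0.2500 / 0.032² = 3.8416 × 0.2500 / 0.001024 ≈ 937.89.
Rounding up gives n = 938.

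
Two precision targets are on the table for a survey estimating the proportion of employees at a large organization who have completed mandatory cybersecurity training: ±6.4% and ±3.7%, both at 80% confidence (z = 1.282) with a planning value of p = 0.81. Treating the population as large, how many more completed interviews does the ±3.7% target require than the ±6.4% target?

At ±6.4%: n = 1.282² × 0.1539 / 0.064² ≈ 61.75 → 62.
At ±3.7%: n = 1.282² × 0.1539 / 0.037² ≈ 184.76 → 185.
Additional respondents: 185 − 62 = 123.

123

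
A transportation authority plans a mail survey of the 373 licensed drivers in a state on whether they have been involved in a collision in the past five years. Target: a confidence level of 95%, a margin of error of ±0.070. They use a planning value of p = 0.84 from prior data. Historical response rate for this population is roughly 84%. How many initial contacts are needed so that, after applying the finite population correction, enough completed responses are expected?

99

For 95% confidence, z = 1.960.
Completed interviews needed (unadjusted): n₀ = 1.960² × 0.1344 / 0.070² ≈ 105.37 → 106.
FPC for N = 373: n = 106 / (1 + 105/373) = 106 / 1.2815 ≈ 82.72 → 83.
At an 84% response rate, contacts needed = 83 / 0.84 ≈ 98.81 → 99.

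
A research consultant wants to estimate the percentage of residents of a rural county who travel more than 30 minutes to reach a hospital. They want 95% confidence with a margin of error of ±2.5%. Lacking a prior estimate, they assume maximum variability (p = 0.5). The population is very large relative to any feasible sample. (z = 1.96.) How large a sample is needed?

1537

With p = 0.5, p(1−p) = 0.25.
n = z²·p(1−p)/E² = 1.96² × 0.2500 / 0.025² = 3.8416 × 0.2500 / 0.000625 ≈ 1536.64.
Rounding up gives n = 1537.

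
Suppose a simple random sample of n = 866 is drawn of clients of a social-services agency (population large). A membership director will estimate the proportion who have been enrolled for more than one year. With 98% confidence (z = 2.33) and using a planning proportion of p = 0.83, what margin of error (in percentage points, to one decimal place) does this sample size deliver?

SE(p̂) = √[p(1−p)/n] = √[0.1411/866] = 0.01276.
E = z × SE = 2.33 × 0.01276 = 0.02974, or 3.0 percentage points.

3.0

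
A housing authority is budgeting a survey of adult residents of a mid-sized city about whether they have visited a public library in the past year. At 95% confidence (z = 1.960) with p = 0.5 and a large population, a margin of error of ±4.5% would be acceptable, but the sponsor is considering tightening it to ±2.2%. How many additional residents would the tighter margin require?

1510

At ±4.5%: n = 1.960² × 0.2500 / 0.045² ≈ 474.27 → 475.
At ±2.2%: n = 1.960² × 0.2500 / 0.022² ≈ 1984.30 → 1985.
Additional respondents: 1985 − 475 = 1510.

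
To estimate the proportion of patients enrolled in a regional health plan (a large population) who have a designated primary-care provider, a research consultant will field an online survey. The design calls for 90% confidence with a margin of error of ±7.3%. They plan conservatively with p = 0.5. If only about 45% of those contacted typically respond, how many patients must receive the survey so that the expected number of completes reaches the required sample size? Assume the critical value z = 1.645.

Completed interviews needed: n₀ = 1.645² × 0.2500 / 0.073² ≈ 126.95 → 127.
At a 45% response rate, contacts needed = 127 / 0.45 ≈ 282.22 → 283.

283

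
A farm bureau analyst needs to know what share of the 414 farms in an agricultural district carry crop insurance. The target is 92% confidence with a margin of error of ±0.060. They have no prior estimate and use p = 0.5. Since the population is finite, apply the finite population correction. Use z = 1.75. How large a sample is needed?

Unadjusted: n₀ = 1.75² × 0.50 × 0.50 / 0.060² ≈ 212.67, so n₀ = 213.
Finite population correction with N = 414: n = n₀ / (1 + (n₀−1)/N) = 213 / (1 + 212/414) = 213 / 1.5121 ≈ 140.87.
Rounding up, n = 141.

141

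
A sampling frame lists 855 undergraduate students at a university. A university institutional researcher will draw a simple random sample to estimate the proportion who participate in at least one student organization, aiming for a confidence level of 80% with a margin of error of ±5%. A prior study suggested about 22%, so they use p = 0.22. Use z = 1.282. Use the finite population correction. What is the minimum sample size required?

100

Unadjusted: n₀ = 1.282² × 0.22 × 0.78 / 0.050² ≈ 112.81, so n₀ = 113.
Finite population correction with N = 855: n = n₀ / (1 + (n₀−1)/N) = 113 / (1 + 112/855) = 113 / 1.1310 ≈ 99.91.
Rounding up, n = 100.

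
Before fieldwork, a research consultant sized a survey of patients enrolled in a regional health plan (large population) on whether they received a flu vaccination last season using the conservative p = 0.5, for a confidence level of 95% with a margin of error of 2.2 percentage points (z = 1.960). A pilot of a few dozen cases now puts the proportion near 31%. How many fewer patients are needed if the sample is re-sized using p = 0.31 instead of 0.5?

287

Conservative (p = 0.5): n = 1.960² × 0.25 / 0.022² ≈ 1984.30 → 1985.
Using p = 0.31: p(1−p) = 0.2139, so n = 1.960² × 0.2139 / 0.022² ≈ 1697.76 → 1698.
Reduction: 1985 − 1698 = 287.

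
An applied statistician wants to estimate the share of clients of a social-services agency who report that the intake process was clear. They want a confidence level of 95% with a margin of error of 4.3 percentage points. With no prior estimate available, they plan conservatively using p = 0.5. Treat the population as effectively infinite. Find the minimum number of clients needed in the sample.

520

For 95% confidence, z = 1.96.
With p = 0.5, p(1−p) = 0.25.
n = z²·p(1−p)/E² = 1.96² × 0.2500 / 0.043² = 3.8416 × 0.2500 / 0.001849 ≈ 519.42.
Rounding up gives n = 520.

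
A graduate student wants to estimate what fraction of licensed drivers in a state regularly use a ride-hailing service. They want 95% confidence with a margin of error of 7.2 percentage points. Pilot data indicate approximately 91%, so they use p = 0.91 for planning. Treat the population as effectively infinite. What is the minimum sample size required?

For 95% confidence, z = 1.960.
With p = 0.91, p(1−p) = 0.0819.
n = z²·p(1−p)/E² = 1.960² × 0.0819 / 0.072² = 3.8416 × 0.0819 / 0.005184 ≈ 60.69.
Rounding up gives n = 61.

61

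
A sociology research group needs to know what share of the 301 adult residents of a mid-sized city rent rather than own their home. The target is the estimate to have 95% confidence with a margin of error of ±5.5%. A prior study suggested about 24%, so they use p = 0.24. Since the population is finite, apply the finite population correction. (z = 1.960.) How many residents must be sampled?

132

Unadjusted: n₀ = 1.960² × 0.24 × 0.76 / 0.055² ≈ 231.64, so n₀ = 232.
Finite population correction with N = 301: n = n₀ / (1 + (n₀−1)/N) = 232 / (1 + 231/301) = 232 / 1.7674 ≈ 131.26.
Rounding up, n = 132.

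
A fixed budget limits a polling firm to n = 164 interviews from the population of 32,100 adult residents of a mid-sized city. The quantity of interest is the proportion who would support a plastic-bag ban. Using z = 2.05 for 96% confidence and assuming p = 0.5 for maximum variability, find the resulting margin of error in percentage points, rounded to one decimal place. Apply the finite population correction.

Finite-population factor: (N−n)/(N−1) = (32100−164)/(32100−1) = 0.9949.
SE(p̂) = √[p(1−p)/n · (N−n)/(N−1)] = √[0.2500/164 × 0.9949] = 0.03894.
E = z × SE = 2.05 × 0.03894 = 0.07984 ≈ 8.0 percentage points.

8.0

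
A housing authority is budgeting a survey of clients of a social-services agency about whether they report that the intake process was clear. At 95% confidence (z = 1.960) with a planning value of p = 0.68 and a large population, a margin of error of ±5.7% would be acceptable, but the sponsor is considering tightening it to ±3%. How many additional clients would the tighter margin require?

671

At ±5.7%: n = 1.960² × 0.2176 / 0.057² ≈ 257.29 → 258.
At ±3%: n = 1.960² × 0.2176 / 0.030² ≈ 928.81 → 929.
Additional respondents: 929 − 258 = 671.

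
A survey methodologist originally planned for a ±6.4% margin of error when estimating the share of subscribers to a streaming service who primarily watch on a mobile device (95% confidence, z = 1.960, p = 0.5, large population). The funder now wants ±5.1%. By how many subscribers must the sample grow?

At ±6.4%: n = 1.960² × 0.2500 / 0.064² ≈ 234.47 → 235.
At ±5.1%: n = 1.960² × 0.2500 / 0.051² ≈ 369.24 → 370.
Additional respondents: 370 − 235 = 135.

135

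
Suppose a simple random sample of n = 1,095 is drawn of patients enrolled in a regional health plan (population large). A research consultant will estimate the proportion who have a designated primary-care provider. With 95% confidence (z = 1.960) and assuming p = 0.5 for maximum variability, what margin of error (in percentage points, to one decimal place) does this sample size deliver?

3.0

SE(p̂) = √[p(1−p)/n] = √[0.2500/1095] = 0.01511.
E = z × SE = 1.960 × 0.01511 = 0.02962, or 3.0 percentage points.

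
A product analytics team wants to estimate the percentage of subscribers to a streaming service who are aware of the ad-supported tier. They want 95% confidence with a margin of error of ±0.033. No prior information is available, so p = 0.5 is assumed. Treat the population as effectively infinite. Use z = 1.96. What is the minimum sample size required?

With p = 0.5, p(1−p) = 0.25.
n = z²·p(1−p)/E² = 1.96² × 0.2500 / 0.033² = 3.8416 × 0.2500 / 0.001089 ≈ 881.91.
Rounding up gives n = 882.

882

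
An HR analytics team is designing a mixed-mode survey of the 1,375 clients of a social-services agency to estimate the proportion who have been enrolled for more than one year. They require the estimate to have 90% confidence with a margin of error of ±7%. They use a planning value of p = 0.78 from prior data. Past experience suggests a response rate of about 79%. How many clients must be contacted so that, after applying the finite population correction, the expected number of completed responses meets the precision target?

113

For 90% confidence, z = 1.645.
Completed interviews needed (unadjusted): n₀ = 1.645² × 0.1716 / 0.070² ≈ 94.77 → 95.
FPC for N = 1,375: n = 95 / (1 + 94/1375) = 95 / 1.0684 ≈ 88.92 → 89.
At a 79% response rate, contacts needed = 89 / 0.79 ≈ 112.66 → 113.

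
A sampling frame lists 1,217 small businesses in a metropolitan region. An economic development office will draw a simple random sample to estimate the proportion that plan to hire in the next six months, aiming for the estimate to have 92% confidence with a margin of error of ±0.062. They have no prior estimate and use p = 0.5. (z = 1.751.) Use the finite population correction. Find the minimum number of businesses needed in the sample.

172

Unadjusted: n₀ = 1.751² × 0.50 × 0.50 / 0.062² ≈ 199.40, so n₀ = 200.
Finite population correction with N = 1,217: n = n₀ / (1 + (n₀−1)/N) = 200 / (1 + 199/1217) = 200 / 1.1635 ≈ 171.89.
Rounding up, n = 172.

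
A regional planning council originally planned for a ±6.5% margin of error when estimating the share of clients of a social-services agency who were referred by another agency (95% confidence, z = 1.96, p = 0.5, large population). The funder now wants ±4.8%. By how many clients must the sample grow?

At ±6.5%: n = 1.96² × 0.2500 / 0.065² ≈ 227.31 → 228.
At ±4.8%: n = 1.96² × 0.2500 / 0.048² ≈ 416.84 → 417.
Additional respondents: 417 − 228 = 189.

189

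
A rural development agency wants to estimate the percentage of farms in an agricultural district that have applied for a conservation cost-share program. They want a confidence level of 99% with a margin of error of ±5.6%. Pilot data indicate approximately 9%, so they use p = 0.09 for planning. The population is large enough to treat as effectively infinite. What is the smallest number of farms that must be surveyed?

174

For 99% confidence, z = 2.58.
With p = 0.09, p(1−p) = 0.0819.
n = z²·p(1−p)/E² = 2.58² × 0.0819 / 0.056² = 6.6564 × 0.0819 / 0.003136 ≈ 173.84.
Rounding up gives n = 174.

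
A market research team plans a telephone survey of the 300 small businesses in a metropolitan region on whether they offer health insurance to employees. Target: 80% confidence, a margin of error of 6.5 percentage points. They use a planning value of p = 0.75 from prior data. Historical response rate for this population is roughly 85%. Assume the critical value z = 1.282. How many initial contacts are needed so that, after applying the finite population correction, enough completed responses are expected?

70

Completed interviews needed (unadjusted): n₀ = 1.282² × 0.1875 / 0.065² ≈ 72.94 → 73.
FPC for N = 300: n = 73 / (1 + 72/300) = 73 / 1.2400 ≈ 58.87 → 59.
At an 85% response rate, contacts needed = 59 / 0.85 ≈ 69.41 → 70.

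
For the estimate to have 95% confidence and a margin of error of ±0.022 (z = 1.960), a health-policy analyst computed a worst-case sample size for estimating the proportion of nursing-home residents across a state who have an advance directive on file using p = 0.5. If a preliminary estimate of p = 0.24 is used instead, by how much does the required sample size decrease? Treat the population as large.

537

Conservative (p = 0.5): n = 1.960² × 0.25 / 0.022² ≈ 1984.30 → 1985.
Using p = 0.24: p(1−p) = 0.1824, so n = 1.960² × 0.1824 / 0.022² ≈ 1447.74 → 1448.
Reduction: 1985 − 1448 = 537.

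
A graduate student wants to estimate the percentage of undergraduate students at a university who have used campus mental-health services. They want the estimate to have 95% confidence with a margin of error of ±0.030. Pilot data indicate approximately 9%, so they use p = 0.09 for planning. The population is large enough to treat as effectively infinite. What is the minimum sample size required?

350

For 95% confidence, z = 1.960.
With p = 0.09, p(1−p) = 0.0819.
n = z²·p(1−p)/E² = 1.960² × 0.0819 / 0.030² = 3.8416 × 0.0819 / 0.000900 ≈ 349.59.
Rounding up gives n = 350.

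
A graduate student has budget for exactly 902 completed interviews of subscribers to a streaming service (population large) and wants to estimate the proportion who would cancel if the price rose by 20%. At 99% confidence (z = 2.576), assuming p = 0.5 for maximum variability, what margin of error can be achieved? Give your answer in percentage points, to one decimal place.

SE(p̂) = √[p(1−p)/n] = √[0.2500/902] = 0.01665.
E = z × SE = 2.576 × 0.01665 = 0.04289, or 4.3 percentage points.

4.3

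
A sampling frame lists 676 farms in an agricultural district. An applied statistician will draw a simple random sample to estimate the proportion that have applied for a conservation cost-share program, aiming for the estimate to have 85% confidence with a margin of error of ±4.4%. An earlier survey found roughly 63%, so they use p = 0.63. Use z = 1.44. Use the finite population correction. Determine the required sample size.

Unadjusted: n₀ = 1.44² × 0.63 × 0.37 / 0.044² ≈ 249.67, so n₀ = 250.
Finite population correction with N = 676: n = n₀ / (1 + (n₀−1)/N) = 250 / (1 + 249/676) = 250 / 1.3683 ≈ 182.70.
Rounding up, n = 183.

183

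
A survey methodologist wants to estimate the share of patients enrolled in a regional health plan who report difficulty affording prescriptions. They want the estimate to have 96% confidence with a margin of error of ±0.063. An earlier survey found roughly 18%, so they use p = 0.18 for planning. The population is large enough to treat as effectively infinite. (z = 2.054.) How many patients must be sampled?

157

With p = 0.18, p(1−p) = 0.1476.
n = z²·p(1−p)/E² = 2.054² × 0.1476 / 0.063² = 4.2189 × 0.1476 / 0.003969 ≈ 156.89.
Rounding up gives n = 157.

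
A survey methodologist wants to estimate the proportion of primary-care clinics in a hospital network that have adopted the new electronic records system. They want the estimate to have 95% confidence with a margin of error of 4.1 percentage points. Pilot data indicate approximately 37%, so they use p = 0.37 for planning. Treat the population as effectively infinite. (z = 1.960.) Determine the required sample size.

With p = 0.37, p(1−p) = 0.2331.
n = z²·p(1−p)/E² = 1.960² × 0.2331 / 0.041² = 3.8416 × 0.2331 / 0.001681 ≈ 532.70.
Rounding up gives n = 533.

533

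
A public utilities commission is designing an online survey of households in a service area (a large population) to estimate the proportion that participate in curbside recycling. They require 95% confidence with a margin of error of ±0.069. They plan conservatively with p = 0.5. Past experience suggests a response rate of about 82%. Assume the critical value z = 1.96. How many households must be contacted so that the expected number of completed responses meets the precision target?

Completed interviews needed: n₀ = 1.96² × 0.2500 / 0.069² ≈ 201.72 → 202.
At an 82% response rate, contacts needed = 202 / 0.82 ≈ 246.34 → 247.

247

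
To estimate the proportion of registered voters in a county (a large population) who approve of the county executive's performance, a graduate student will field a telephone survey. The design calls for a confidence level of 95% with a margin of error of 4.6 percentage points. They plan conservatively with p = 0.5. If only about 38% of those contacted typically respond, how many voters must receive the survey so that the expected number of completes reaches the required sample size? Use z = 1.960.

Completed interviews needed: n₀ = 1.960² × 0.2500 / 0.046² ≈ 453.88 → 454.
At a 38% response rate, contacts needed = 454 / 0.38 ≈ 1194.74 → 1195.

1195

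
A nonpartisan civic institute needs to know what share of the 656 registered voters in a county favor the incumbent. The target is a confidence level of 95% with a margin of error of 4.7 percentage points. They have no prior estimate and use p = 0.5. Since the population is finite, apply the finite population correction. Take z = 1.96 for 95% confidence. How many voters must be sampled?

262

Unadjusted: n₀ = 1.96² × 0.50 × 0.50 / 0.047² ≈ 434.77, so n₀ = 435.
Finite population correction with N = 656: n = n₀ / (1 + (n₀−1)/N) = 435 / (1 + 434/656) = 435 / 1.6616 ≈ 261.80.
Rounding up, n = 262.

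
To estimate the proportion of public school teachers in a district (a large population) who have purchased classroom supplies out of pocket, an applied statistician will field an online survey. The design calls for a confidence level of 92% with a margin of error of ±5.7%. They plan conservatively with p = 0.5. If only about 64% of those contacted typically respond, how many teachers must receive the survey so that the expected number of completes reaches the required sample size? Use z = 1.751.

Completed interviews needed: n₀ = 1.751² × 0.2500 / 0.057² ≈ 235.92 → 236.
At a 64% response rate, contacts needed = 236 / 0.64 ≈ 368.75 → 369.

369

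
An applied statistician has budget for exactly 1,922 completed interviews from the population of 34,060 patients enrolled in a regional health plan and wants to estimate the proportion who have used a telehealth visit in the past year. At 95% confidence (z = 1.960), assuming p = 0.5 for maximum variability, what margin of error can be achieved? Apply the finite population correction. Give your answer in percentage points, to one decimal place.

2.2

Finite-population factor: (N−n)/(N−1) = (34060−1922)/(34060−1) = 0.9436.
SE(p̂) = √[p(1−p)/n · (N−n)/(N−1)] = √[0.2500/1922 × 0.9436] = 0.01108.
E = z × SE = 1.960 × 0.01108 = 0.02171 ≈ 2.2 percentage points.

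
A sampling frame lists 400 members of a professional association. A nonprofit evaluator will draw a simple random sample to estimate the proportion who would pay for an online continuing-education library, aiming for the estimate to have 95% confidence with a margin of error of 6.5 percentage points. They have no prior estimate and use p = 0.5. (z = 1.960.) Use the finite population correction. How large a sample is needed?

Unadjusted: n₀ = 1.960² × 0.50 × 0.50 / 0.065² ≈ 227.31, so n₀ = 228.
Finite population correction with N = 400: n = n₀ / (1 + (n₀−1)/N) = 228 / (1 + 227/400) = 228 / 1.5675 ≈ 145.45.
Rounding up, n = 146.

146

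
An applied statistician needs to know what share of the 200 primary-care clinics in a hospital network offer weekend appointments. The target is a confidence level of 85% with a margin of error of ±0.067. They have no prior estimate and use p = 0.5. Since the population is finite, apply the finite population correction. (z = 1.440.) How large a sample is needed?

74

Unadjusted: n₀ = 1.440² × 0.50 × 0.50 / 0.067² ≈ 115.48, so n₀ = 116.
Finite population correction with N = 200: n = n₀ / (1 + (n₀−1)/N) = 116 / (1 + 115/200) = 116 / 1.5750 ≈ 73.65.
Rounding up, n = 74.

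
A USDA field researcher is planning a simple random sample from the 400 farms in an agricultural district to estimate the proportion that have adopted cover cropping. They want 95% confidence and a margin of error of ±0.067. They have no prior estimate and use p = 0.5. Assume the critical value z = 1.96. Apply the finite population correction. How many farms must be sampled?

Unadjusted: n₀ = 1.96² × 0.50 × 0.50 / 0.067² ≈ 213.95, so n₀ = 214.
Finite population correction with N = 400: n = n₀ / (1 + (n₀−1)/N) = 214 / (1 + 213/400) = 214 / 1.5325 ≈ 139.64.
Rounding up, n = 140.

140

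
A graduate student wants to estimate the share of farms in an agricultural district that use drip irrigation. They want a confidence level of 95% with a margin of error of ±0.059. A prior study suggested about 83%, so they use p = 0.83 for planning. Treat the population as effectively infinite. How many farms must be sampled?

For 95% confidence, z = 1.960.
With p = 0.83, p(1−p) = 0.1411.
n = z²·p(1−p)/E² = 1.960² × 0.1411 / 0.059² = 3.8416 × 0.1411 / 0.003481 ≈ 155.72.
Rounding up gives n = 156.

156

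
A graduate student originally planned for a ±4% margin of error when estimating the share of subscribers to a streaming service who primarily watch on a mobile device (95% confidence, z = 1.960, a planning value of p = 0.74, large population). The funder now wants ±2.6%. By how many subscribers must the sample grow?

At ±4%: n = 1.960² × 0.1924 / 0.040² ≈ 461.95 → 462.
At ±2.6%: n = 1.960² × 0.1924 / 0.026² ≈ 1093.38 → 1094.
Additional respondents: 1094 − 462 = 632.

632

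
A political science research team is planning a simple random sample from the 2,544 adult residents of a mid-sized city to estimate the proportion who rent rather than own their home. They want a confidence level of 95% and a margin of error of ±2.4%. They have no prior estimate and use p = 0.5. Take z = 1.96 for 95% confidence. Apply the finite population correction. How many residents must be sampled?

Unadjusted: n₀ = 1.96² × 0.50 × 0.50 / 0.024² ≈ 1667.36, so n₀ = 1668.
Finite population correction with N = 2,544: n = n₀ / (1 + (n₀−1)/N) = 1668 / (1 + 1667/2544) = 1668 / 1.6553 ≈ 1007.69.
Rounding up, n = 1008.

1008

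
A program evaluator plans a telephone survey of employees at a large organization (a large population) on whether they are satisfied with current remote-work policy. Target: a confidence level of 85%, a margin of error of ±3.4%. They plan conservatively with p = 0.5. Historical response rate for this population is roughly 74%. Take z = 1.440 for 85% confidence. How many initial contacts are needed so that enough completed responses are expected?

607

Completed interviews needed: n₀ = 1.440² × 0.2500 / 0.034² ≈ 448.44 → 449.
At a 74% response rate, contacts needed = 449 / 0.74 ≈ 606.76 → 607.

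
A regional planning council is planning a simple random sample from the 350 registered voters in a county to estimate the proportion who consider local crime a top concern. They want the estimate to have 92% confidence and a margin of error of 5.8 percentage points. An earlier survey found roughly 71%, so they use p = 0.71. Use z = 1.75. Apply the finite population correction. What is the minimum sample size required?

Unadjusted: n₀ = 1.75² × 0.71 × 0.29 / 0.058² ≈ 187.45, so n₀ = 188.
Finite population correction with N = 350: n = n₀ / (1 + (n₀−1)/N) = 188 / (1 + 187/350) = 188 / 1.5343 ≈ 122.53.
Rounding up, n = 123.

123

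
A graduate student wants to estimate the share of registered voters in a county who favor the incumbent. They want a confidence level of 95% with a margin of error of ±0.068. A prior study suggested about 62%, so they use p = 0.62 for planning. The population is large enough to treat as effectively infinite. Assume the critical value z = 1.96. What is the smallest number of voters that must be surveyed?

196

With p = 0.62, p(1−p) = 0.2356.
n = z²·p(1−p)/E² = 1.96² × 0.2356 / 0.068² = 3.8416 × 0.2356 / 0.004624 ≈ 195.74.
Rounding up gives n = 196.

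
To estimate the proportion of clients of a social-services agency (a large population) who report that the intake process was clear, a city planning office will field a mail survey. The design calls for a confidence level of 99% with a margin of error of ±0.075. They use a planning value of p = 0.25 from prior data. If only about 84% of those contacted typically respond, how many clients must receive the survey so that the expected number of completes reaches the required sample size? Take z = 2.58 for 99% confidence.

Completed interviews needed: n₀ = 2.58² × 0.1875 / 0.075² ≈ 221.88 → 222.
At an 84% response rate, contacts needed = 222 / 0.84 ≈ 264.29 → 265.

265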